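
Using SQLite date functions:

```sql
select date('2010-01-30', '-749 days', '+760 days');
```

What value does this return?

2010-02-10

Applying '-749 days' to 2010-01-30: counting 749 days back gives 2008-01-12.
Applying '+760 days' to 2008-01-12: counting 760 days forward gives 2010-02-10.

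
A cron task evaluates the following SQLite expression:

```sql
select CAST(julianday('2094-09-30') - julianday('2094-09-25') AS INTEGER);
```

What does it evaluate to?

5

Both dates are in September 2094: 30 − 25 = 5.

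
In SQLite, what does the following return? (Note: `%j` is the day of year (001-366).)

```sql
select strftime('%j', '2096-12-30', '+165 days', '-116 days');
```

First apply '+165 days', '-116 days': 2096-12-30 → 2097-02-17.
Day-of-year for 2097-02-17: days since 2097-01-01 inclusive = 48, zero-padded to 048.

048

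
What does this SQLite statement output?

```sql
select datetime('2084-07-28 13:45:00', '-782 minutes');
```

2084-07-28 00:43:00

782 minutes = 13h 2m; -782 minutes from 2084-07-28 13:45:00 is 2084-07-28 00:43:00.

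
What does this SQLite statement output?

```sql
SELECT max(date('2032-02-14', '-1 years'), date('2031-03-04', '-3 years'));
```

date('2032-02-14', '-1 years') → 2031-02-14.
date('2031-03-04', '-3 years') → 2028-03-04.
Later of the two is 2031-02-14.

2031-02-14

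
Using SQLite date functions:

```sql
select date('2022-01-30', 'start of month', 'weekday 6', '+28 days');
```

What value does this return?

`start of month` rewinds 2022-01-30 to 2022-01-01.
`weekday 6` advances to the next Saturday; 2022-01-01 is already a Saturday, so it stays at 2022-01-01.
Advancing 28 more days within January lands on 2022-01-29.

2022-01-29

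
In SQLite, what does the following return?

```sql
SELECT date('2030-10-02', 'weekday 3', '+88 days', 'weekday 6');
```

`weekday 3` advances to the next Wednesday; 2030-10-02 is already a Wednesday, so it stays at 2030-10-02.
Applying '+88 days' to 2030-10-02: counting 88 days forward gives 2030-12-29.
`weekday 6` advances to the next Saturday; 2030-12-29 is a Sunday, so it moves forward to 2031-01-04.

2031-01-04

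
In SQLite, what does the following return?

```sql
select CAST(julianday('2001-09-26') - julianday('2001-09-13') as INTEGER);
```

Both dates are in September 2001: 26 − 13 = 13.

13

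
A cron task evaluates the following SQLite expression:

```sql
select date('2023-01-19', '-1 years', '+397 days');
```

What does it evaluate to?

Adding -1 year to 2023-01-19 gives 2022-01-19.
Applying '+397 days' to 2022-01-19: counting 397 days forward gives 2023-02-20.

2023-02-20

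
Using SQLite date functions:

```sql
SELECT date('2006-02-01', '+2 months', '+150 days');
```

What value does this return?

2006-08-29

Adding +2 months to 2006-02-01 gives 2006-04-01.
Applying '+150 days' to 2006-04-01: counting 150 days forward gives 2006-08-29.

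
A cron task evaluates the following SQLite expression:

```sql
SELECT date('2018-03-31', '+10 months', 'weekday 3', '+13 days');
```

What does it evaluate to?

2019-02-19

Adding +10 months to 2018-03-31 gives 2019-01-31.
`weekday 3` advances to the next Wednesday; 2019-01-31 is a Thursday, so it moves forward to 2019-02-06.
Advancing 13 more days within February lands on 2019-02-19.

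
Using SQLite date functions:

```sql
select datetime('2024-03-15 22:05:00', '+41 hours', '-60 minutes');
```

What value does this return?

2024-03-17 14:05:00

+41 hours from 2024-03-15 22:05:00 is 2024-03-17 15:05:00 (crosses midnight).
60 minutes = 1h 0m; -60 minutes from 2024-03-17 15:05:00 is 2024-03-17 14:05:00.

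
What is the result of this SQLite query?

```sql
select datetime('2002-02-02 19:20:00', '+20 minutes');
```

2002-02-02 19:40:00

+20 minutes from 2002-02-02 19:20:00 is 2002-02-02 19:40:00.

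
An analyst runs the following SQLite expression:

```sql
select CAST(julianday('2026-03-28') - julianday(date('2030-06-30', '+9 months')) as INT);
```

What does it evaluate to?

Adding +9 months to 2030-06-30 gives 2031-03-30.
3 days remain in March 2026 after the 28th (31 − 28).
Full months from April 2026 through February 2031 contribute their day counts.
Then 30 days into March 2031.
Total: 3 + 30 + 31 + 30 + 31 + 31 + 30 + 31 + 30 + 31 + 31 + 28 + 31 + 30 + 31 + 30 + 31 + 31 + 30 + 31 + 30 + 31 + 31 + 29 + 31 + 30 + 31 + 30 + 31 + 31 + 30 + 31 + 30 + 31 + 31 + 28 + 31 + 30 + 31 + 30 + 31 + 31 + 30 + 31 + 30 + 31 + 31 + 28 + 31 + 30 + 31 + 30 + 31 + 31 + 30 + 31 + 30 + 31 + 31 + 28 + 30 = 1828.
The subtraction is earlier − later, so the result is −1828 → -1828.

-1828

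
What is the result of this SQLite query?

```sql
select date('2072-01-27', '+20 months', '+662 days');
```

2075-07-21

Adding +20 months to 2072-01-27 gives 2073-09-27.
Applying '+662 days' to 2073-09-27: counting 662 days forward gives 2075-07-21.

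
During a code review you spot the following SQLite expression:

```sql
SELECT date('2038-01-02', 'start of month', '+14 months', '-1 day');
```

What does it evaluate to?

2039-02-28

`start of month` rewinds 2038-01-02 to 2038-01-01.
Adding +14 months to 2038-01-01 gives 2039-03-01.
Going back 1 day from 2039-03-01 reaches 2039-02-28 (last day of February, 28 days).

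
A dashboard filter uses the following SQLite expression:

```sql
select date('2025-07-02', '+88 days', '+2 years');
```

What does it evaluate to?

Applying '+88 days' to 2025-07-02: counting 88 days forward gives 2025-09-28.
Adding +2 years to 2025-09-28 gives 2027-09-28.

2027-09-28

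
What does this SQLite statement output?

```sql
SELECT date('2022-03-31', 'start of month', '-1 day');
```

`start of month` rewinds 2022-03-31 to 2022-03-01.
Going back 1 day from 2022-03-01 reaches 2022-02-28 (last day of February, 28 days).

2022-02-28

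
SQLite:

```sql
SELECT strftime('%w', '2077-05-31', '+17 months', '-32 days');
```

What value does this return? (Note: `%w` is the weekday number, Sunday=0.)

4

First apply '+17 months', '-32 days': 2077-05-31 → 2078-09-29.
2078-09-29 is a Thursday; with Sunday=0 that is 4.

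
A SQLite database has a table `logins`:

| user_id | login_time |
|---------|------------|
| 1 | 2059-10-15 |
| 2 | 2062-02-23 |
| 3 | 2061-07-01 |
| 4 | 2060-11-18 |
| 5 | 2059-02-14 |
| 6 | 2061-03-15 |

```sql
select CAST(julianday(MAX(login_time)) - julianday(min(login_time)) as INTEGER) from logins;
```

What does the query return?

MIN = 2059-02-14, MAX = 2062-02-23.
14 days remain in February 2059 after the 14th (28 − 14).
Full months from March 2059 through January 2062 contribute their day counts.
Then 23 days into February 2062.
Total: 14 + 31 + 30 + 31 + 30 + 31 + 31 + 30 + 31 + 30 + 31 + 31 + 29 + 31 + 30 + 31 + 30 + 31 + 31 + 30 + 31 + 30 + 31 + 31 + 28 + 31 + 30 + 31 + 30 + 31 + 31 + 30 + 31 + 30 + 31 + 31 + 23 = 1105.

1105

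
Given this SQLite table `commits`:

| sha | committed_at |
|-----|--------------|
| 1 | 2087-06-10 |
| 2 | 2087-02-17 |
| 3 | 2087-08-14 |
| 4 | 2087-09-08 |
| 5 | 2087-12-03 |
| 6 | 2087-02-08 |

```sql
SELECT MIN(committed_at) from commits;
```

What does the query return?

MIN over {2087-02-08, 2087-02-17, 2087-06-10, 2087-08-14, 2087-09-08, 2087-12-03}.

2087-02-08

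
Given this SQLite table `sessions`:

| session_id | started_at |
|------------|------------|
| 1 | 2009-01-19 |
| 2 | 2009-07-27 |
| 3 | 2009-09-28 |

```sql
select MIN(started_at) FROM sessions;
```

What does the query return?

MIN over {2009-01-19, 2009-07-27, 2009-09-28}.

2009-01-19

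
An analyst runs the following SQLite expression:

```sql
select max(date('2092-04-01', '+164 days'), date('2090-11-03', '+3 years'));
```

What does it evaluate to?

2093-11-03

date('2092-04-01', '+164 days') → 2092-09-12.
date('2090-11-03', '+3 years') → 2093-11-03.
Later of the two is 2093-11-03.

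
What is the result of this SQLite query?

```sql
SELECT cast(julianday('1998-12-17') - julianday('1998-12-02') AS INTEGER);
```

15

Both dates are in December 1998: 17 − 2 = 15.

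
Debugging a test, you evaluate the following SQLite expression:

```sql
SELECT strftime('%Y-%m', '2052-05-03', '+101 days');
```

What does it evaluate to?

2052-08

First apply '+101 days': 2052-05-03 → 2052-08-12.
`%Y-%m` extracts the year-month: 2052-08.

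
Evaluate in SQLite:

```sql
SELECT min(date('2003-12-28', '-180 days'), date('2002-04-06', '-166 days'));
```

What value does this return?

date('2003-12-28', '-180 days') → 2003-07-01.
date('2002-04-06', '-166 days') → 2001-10-22.
Earlier of the two is 2001-10-22.

2001-10-22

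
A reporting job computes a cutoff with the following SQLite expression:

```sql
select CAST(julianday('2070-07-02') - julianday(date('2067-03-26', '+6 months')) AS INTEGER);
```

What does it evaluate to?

Adding +6 months to 2067-03-26 gives 2067-09-26.
4 days remain in September 2067 after the 26th (30 − 26).
Full months from October 2067 through June 2070 contribute their day counts.
Then 2 days into July 2070.
Total: 4 + 31 + 30 + 31 + 31 + 29 + 31 + 30 + 31 + 30 + 31 + 31 + 30 + 31 + 30 + 31 + 31 + 28 + 31 + 30 + 31 + 30 + 31 + 31 + 30 + 31 + 30 + 31 + 31 + 28 + 31 + 30 + 31 + 30 + 2 = 1010.

1010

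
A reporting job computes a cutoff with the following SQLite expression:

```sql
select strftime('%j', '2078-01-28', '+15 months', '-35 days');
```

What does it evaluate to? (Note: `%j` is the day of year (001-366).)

First apply '+15 months', '-35 days': 2078-01-28 → 2079-03-24.
Day-of-year for 2079-03-24: days since 2079-01-01 inclusive = 83, zero-padded to 083.

083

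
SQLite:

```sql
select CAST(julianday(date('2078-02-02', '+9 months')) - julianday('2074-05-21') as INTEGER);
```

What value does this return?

Adding +9 months to 2078-02-02 gives 2078-11-02.
10 days remain in May 2074 after the 21st (31 − 21).
Full months from June 2074 through October 2078 contribute their day counts.
Then 2 days into November 2078.
Total: 10 + 30 + 31 + 31 + 30 + 31 + 30 + 31 + 31 + 28 + 31 + 30 + 31 + 30 + 31 + 31 + 30 + 31 + 30 + 31 + 31 + 29 + 31 + 30 + 31 + 30 + 31 + 31 + 30 + 31 + 30 + 31 + 31 + 28 + 31 + 30 + 31 + 30 + 31 + 31 + 30 + 31 + 30 + 31 + 31 + 28 + 31 + 30 + 31 + 30 + 31 + 31 + 30 + 31 + 2 = 1626.

1626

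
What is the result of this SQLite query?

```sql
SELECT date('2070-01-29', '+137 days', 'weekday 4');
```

Applying '+137 days' to 2070-01-29: counting 137 days forward gives 2070-06-15.
`weekday 4` advances to the next Thursday; 2070-06-15 is a Sunday, so it moves forward to 2070-06-19.

2070-06-19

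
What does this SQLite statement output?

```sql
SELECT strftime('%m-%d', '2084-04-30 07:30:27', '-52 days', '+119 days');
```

07-06

First apply '-52 days', '+119 days': 2084-04-30 07:30:27 → 2084-07-06 07:30:27.
`%m-%d` extracts the month-day: 07-06.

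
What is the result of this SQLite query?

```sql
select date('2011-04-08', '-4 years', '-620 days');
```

Adding -4 years to 2011-04-08 gives 2007-04-08.
Applying '-620 days' to 2007-04-08: counting 620 days back gives 2005-07-27.

2005-07-27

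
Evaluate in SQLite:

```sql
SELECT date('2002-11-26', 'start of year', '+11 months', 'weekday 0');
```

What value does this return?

2002-12-01

`start of year` rewinds 2002-11-26 to 2002-01-01.
Adding +11 months to 2002-01-01 gives 2002-12-01.
`weekday 0` advances to the next Sunday; 2002-12-01 is already a Sunday, so it stays at 2002-12-01.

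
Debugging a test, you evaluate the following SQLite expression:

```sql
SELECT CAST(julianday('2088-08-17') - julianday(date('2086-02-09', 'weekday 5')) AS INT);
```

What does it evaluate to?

`weekday 5` advances to the next Friday; 2086-02-09 is a Saturday, so it moves forward to 2086-02-15.
13 days remain in February 2086 after the 15th (28 − 15).
Full months from March 2086 through July 2088 contribute their day counts.
Then 17 days into August 2088.
Total: 13 + 31 + 30 + 31 + 30 + 31 + 31 + 30 + 31 + 30 + 31 + 31 + 28 + 31 + 30 + 31 + 30 + 31 + 31 + 30 + 31 + 30 + 31 + 31 + 29 + 31 + 30 + 31 + 30 + 31 + 17 = 914.

914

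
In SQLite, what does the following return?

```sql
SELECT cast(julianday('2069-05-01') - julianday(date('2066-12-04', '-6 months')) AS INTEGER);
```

1062

Adding -6 months to 2066-12-04 gives 2066-06-04.
26 days remain in June 2066 after the 4th (30 − 4).
Full months from July 2066 through April 2069 contribute their day counts.
Then 1 day into May 2069.
Total: 26 + 31 + 31 + 30 + 31 + 30 + 31 + 31 + 28 + 31 + 30 + 31 + 30 + 31 + 31 + 30 + 31 + 30 + 31 + 31 + 29 + 31 + 30 + 31 + 30 + 31 + 31 + 30 + 31 + 30 + 31 + 31 + 28 + 31 + 30 + 1 = 1062.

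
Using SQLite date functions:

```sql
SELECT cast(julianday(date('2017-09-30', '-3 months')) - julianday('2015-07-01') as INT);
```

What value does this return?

Adding -3 months to 2017-09-30 gives 2017-06-30.
30 days remain in July 2015 after the 1st (31 − 1).
Full months from August 2015 through May 2017 contribute their day counts.
Then 30 days into June 2017.
Total: 30 + 31 + 30 + 31 + 30 + 31 + 31 + 29 + 31 + 30 + 31 + 30 + 31 + 31 + 30 + 31 + 30 + 31 + 31 + 28 + 31 + 30 + 31 + 30 = 730.

730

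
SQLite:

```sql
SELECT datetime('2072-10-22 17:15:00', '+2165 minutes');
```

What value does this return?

2165 minutes = 36h 5m; +2165 minutes from 2072-10-22 17:15:00 is 2072-10-24 05:20:00 (crosses midnight).

2072-10-24 05:20:00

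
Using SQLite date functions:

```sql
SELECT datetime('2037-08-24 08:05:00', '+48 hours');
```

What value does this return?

2037-08-26 08:05:00

+48 hours from 2037-08-24 08:05:00 is 2037-08-26 08:05:00 (crosses midnight).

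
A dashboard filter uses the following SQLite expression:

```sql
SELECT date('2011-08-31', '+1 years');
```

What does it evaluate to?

2012-08-31

Adding +1 year to 2011-08-31 gives 2012-08-31.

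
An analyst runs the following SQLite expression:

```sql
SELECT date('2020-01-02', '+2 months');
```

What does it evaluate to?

Adding +2 months to 2020-01-02 gives 2020-03-02.

2020-03-02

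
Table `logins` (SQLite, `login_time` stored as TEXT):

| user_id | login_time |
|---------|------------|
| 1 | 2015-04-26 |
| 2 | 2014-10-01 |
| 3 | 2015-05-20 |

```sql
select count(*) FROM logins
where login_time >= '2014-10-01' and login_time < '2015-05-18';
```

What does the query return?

Rows in [2014-10-01, 2015-05-18): 2015-04-26, 2014-10-01 → 2 rows.

2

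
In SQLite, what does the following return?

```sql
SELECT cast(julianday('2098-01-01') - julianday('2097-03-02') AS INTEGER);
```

29 days remain in March 2097 after the 2nd (31 − 2).
Full months from April 2097 through December 2097 contribute their day counts.
Then 1 day into January 2098.
Total: 29 + 30 + 31 + 30 + 31 + 31 + 30 + 31 + 30 + 31 + 1 = 305.

305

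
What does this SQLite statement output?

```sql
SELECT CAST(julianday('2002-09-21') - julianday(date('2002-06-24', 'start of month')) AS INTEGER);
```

112

`start of month` rewinds 2002-06-24 to 2002-06-01.
29 days remain in June 2002 after the 1st (30 − 1).
July 2002: 31 days.
August 2002: 31 days.
Then 21 days into September 2002.
Total: 29 + 31 + 31 + 21 = 112.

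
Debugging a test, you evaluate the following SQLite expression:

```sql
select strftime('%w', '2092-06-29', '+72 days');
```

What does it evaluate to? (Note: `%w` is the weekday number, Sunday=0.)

2

First apply '+72 days': 2092-06-29 → 2092-09-09.
2092-09-09 is a Tuesday; with Sunday=0 that is 2.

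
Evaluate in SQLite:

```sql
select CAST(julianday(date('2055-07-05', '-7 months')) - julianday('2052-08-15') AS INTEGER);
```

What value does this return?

Adding -7 months to 2055-07-05 gives 2054-12-05.
16 days remain in August 2052 after the 15th (31 − 15).
Full months from September 2052 through November 2054 contribute their day counts.
Then 5 days into December 2054.
Total: 16 + 30 + 31 + 30 + 31 + 31 + 28 + 31 + 30 + 31 + 30 + 31 + 31 + 30 + 31 + 30 + 31 + 31 + 28 + 31 + 30 + 31 + 30 + 31 + 31 + 30 + 31 + 30 + 5 = 842.

842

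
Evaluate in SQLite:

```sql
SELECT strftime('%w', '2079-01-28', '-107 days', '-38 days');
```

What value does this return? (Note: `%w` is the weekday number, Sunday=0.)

First apply '-107 days', '-38 days': 2079-01-28 → 2078-09-05.
2078-09-05 is a Monday; with Sunday=0 that is 1.

1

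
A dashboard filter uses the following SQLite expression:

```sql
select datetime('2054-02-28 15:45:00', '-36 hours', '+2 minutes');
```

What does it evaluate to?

2054-02-27 03:47:00

-36 hours from 2054-02-28 15:45:00 is 2054-02-27 03:45:00 (crosses midnight).
+2 minutes from 2054-02-27 03:45:00 is 2054-02-27 03:47:00.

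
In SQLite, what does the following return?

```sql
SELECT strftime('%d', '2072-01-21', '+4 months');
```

First apply '+4 months': 2072-01-21 → 2072-05-21.
`%d` extracts the 2-digit day of month: 21.

21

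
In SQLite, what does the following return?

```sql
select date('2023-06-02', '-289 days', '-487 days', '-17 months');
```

Applying '-289 days' to 2023-06-02: counting 289 days back gives 2022-08-17.
Applying '-487 days' to 2022-08-17: counting 487 days back gives 2021-04-17.
Adding -17 months to 2021-04-17 gives 2019-11-17.

2019-11-17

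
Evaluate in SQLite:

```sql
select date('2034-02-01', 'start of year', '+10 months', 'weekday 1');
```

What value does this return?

2034-11-06

`start of year` rewinds 2034-02-01 to 2034-01-01.
Adding +10 months to 2034-01-01 gives 2034-11-01.
`weekday 1` advances to the next Monday; 2034-11-01 is a Wednesday, so it moves forward to 2034-11-06.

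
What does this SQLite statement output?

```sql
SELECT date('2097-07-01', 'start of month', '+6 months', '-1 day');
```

2097-12-31

`start of month` rewinds 2097-07-01 to 2097-07-01.
Adding +6 months to 2097-07-01 gives 2098-01-01.
Going back 1 day from 2098-01-01 reaches 2097-12-31 (last day of December, 31 days).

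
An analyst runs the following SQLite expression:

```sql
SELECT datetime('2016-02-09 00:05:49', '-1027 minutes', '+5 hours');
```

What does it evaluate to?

2016-02-08 11:58:49

1027 minutes = 17h 7m; -1027 minutes from 2016-02-09 00:05:49 is 2016-02-08 06:58:49 (crosses midnight).
+5 hours from 2016-02-08 06:58:49 is 2016-02-08 11:58:49.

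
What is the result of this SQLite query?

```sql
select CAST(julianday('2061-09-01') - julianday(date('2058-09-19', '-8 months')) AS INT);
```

Adding -8 months to 2058-09-19 gives 2058-01-19.
12 days remain in January 2058 after the 19th (31 − 19).
Full months from February 2058 through August 2061 contribute their day counts.
Then 1 day into September 2061.
Total: 12 + 28 + 31 + 30 + 31 + 30 + 31 + 31 + 30 + 31 + 30 + 31 + 31 + 28 + 31 + 30 + 31 + 30 + 31 + 31 + 30 + 31 + 30 + 31 + 31 + 29 + 31 + 30 + 31 + 30 + 31 + 31 + 30 + 31 + 30 + 31 + 31 + 28 + 31 + 30 + 31 + 30 + 31 + 31 + 1 = 1321.

1321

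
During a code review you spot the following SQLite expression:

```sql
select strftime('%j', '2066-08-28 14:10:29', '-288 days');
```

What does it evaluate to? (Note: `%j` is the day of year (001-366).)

First apply '-288 days': 2066-08-28 14:10:29 → 2065-11-13 14:10:29.
Day-of-year for 2065-11-13: days since 2065-01-01 inclusive = 317, zero-padded to 317.

317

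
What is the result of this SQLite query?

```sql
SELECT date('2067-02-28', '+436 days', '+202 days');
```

Applying '+436 days' to 2067-02-28: counting 436 days forward gives 2068-05-09.
Applying '+202 days' to 2068-05-09: counting 202 days forward gives 2068-11-27.

2068-11-27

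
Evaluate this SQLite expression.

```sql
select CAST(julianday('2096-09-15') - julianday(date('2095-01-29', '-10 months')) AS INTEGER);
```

901

Adding -10 months to 2095-01-29 gives 2094-03-29.
2 days remain in March 2094 after the 29th (31 − 29).
Full months from April 2094 through August 2096 contribute their day counts.
Then 15 days into September 2096.
Total: 2 + 30 + 31 + 30 + 31 + 31 + 30 + 31 + 30 + 31 + 31 + 28 + 31 + 30 + 31 + 30 + 31 + 31 + 30 + 31 + 30 + 31 + 31 + 29 + 31 + 30 + 31 + 30 + 31 + 31 + 15 = 901.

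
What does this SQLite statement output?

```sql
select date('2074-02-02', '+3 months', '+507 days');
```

2075-09-21

Adding +3 months to 2074-02-02 gives 2074-05-02.
Applying '+507 days' to 2074-05-02: counting 507 days forward gives 2075-09-21.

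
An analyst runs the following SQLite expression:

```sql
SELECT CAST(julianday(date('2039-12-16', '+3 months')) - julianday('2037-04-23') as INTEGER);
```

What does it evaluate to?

1058

Adding +3 months to 2039-12-16 gives 2040-03-16.
7 days remain in April 2037 after the 23rd (30 − 23).
Full months from May 2037 through February 2040 contribute their day counts.
Then 16 days into March 2040.
Total: 7 + 31 + 30 + 31 + 31 + 30 + 31 + 30 + 31 + 31 + 28 + 31 + 30 + 31 + 30 + 31 + 31 + 30 + 31 + 30 + 31 + 31 + 28 + 31 + 30 + 31 + 30 + 31 + 31 + 30 + 31 + 30 + 31 + 31 + 29 + 16 = 1058.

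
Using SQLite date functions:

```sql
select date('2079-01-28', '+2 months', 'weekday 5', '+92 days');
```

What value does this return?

2079-07-01

Adding +2 months to 2079-01-28 gives 2079-03-28.
`weekday 5` advances to the next Friday; 2079-03-28 is a Tuesday, so it moves forward to 2079-03-31.
Applying '+92 days' to 2079-03-31: counting 92 days forward gives 2079-07-01.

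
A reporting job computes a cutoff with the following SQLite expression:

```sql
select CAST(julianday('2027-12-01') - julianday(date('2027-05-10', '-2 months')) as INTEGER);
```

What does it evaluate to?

Adding -2 months to 2027-05-10 gives 2027-03-10.
21 days remain in March 2027 after the 10th (31 − 10).
Full months from April 2027 through November 2027 contribute their day counts.
Then 1 day into December 2027.
Total: 21 + 30 + 31 + 30 + 31 + 31 + 30 + 31 + 30 + 1 = 266.

266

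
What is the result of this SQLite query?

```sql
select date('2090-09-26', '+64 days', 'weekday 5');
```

Applying '+64 days' to 2090-09-26: counting 64 days forward gives 2090-11-29.
`weekday 5` advances to the next Friday; 2090-11-29 is a Wednesday, so it moves forward to 2090-12-01.

2090-12-01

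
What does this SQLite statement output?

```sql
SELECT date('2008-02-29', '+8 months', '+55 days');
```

2008-12-23

Adding +8 months to 2008-02-29 gives 2008-10-29.
Applying '+55 days' to 2008-10-29: counting 55 days forward gives 2008-12-23.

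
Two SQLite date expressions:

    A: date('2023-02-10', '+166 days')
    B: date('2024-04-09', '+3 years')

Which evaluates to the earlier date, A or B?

A = 2023-07-26.
B = 2027-04-09.
A is earlier.

A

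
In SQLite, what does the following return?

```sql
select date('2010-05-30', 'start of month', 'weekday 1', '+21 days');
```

2010-05-24

`start of month` rewinds 2010-05-30 to 2010-05-01.
`weekday 1` advances to the next Monday; 2010-05-01 is a Saturday, so it moves forward to 2010-05-03.
Advancing 21 more days within May lands on 2010-05-24.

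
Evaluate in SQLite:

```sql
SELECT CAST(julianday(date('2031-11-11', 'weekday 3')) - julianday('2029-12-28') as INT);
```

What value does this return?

`weekday 3` advances to the next Wednesday; 2031-11-11 is a Tuesday, so it moves forward to 2031-11-12.
3 days remain in December 2029 after the 28th (31 − 28).
Full months from January 2030 through October 2031 contribute their day counts.
Then 12 days into November 2031.
Total: 3 + 31 + 28 + 31 + 30 + 31 + 30 + 31 + 31 + 30 + 31 + 30 + 31 + 31 + 28 + 31 + 30 + 31 + 30 + 31 + 31 + 30 + 31 + 12 = 684.

684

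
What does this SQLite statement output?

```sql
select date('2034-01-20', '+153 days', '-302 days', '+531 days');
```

2035-02-06

Applying '+153 days' to 2034-01-20: counting 153 days forward gives 2034-06-22.
Applying '-302 days' to 2034-06-22: counting 302 days back gives 2033-08-24.
Applying '+531 days' to 2033-08-24: counting 531 days forward gives 2035-02-06.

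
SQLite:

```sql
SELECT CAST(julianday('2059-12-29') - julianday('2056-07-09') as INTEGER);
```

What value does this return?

1268

22 days remain in July 2056 after the 9th (31 − 9).
Full months from August 2056 through November 2059 contribute their day counts.
Then 29 days into December 2059.
Total: 22 + 31 + 30 + 31 + 30 + 31 + 31 + 28 + 31 + 30 + 31 + 30 + 31 + 31 + 30 + 31 + 30 + 31 + 31 + 28 + 31 + 30 + 31 + 30 + 31 + 31 + 30 + 31 + 30 + 31 + 31 + 28 + 31 + 30 + 31 + 30 + 31 + 31 + 30 + 31 + 30 + 29 = 1268.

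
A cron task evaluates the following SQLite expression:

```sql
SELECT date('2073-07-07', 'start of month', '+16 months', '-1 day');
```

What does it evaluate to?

2074-10-31

`start of month` rewinds 2073-07-07 to 2073-07-01.
Adding +16 months to 2073-07-01 gives 2074-11-01.
Going back 1 day from 2074-11-01 reaches 2074-10-31 (last day of October, 31 days).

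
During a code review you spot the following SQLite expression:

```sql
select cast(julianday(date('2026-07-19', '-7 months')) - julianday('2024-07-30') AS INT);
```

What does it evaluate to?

507

Adding -7 months to 2026-07-19 gives 2025-12-19.
1 day remains in July 2024 after the 30th (31 − 30).
Full months from August 2024 through November 2025 contribute their day counts.
Then 19 days into December 2025.
Total: 1 + 31 + 30 + 31 + 30 + 31 + 31 + 28 + 31 + 30 + 31 + 30 + 31 + 31 + 30 + 31 + 30 + 19 = 507.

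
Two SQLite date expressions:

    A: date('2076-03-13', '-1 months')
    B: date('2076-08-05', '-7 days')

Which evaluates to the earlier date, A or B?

A = 2076-02-13.
B = 2076-07-29.
A is earlier.

A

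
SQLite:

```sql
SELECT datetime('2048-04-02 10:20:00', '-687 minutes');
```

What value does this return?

2048-04-01 22:53:00

687 minutes = 11h 27m; -687 minutes from 2048-04-02 10:20:00 is 2048-04-01 22:53:00 (crosses midnight).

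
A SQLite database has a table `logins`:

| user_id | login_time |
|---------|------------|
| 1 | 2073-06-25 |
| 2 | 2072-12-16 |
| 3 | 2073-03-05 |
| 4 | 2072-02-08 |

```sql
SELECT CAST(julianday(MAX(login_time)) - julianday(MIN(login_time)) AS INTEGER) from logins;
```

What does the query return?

MIN = 2072-02-08, MAX = 2073-06-25.
21 days remain in February 2072 after the 8th (29 − 8).
Full months from March 2072 through May 2073 contribute their day counts.
Then 25 days into June 2073.
Total: 21 + 31 + 30 + 31 + 30 + 31 + 31 + 30 + 31 + 30 + 31 + 31 + 28 + 31 + 30 + 31 + 25 = 503.

503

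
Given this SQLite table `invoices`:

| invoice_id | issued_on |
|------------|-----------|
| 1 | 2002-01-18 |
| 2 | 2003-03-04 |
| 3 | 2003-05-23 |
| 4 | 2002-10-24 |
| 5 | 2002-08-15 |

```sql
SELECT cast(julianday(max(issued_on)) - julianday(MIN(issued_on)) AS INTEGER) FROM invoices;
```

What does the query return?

MIN = 2002-01-18, MAX = 2003-05-23.
13 days remain in January 2002 after the 18th (31 − 18).
Full months from February 2002 through April 2003 contribute their day counts.
Then 23 days into May 2003.
Total: 13 + 28 + 31 + 30 + 31 + 30 + 31 + 31 + 30 + 31 + 30 + 31 + 31 + 28 + 31 + 30 + 23 = 490.

490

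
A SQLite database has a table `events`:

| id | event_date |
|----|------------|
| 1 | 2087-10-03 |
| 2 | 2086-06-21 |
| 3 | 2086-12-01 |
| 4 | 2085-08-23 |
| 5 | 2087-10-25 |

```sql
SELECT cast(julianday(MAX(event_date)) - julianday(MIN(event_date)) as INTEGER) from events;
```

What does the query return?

MIN = 2085-08-23, MAX = 2087-10-25.
8 days remain in August 2085 after the 23rd (31 − 23).
Full months from September 2085 through September 2087 contribute their day counts.
Then 25 days into October 2087.
Total: 8 + 30 + 31 + 30 + 31 + 31 + 28 + 31 + 30 + 31 + 30 + 31 + 31 + 30 + 31 + 30 + 31 + 31 + 28 + 31 + 30 + 31 + 30 + 31 + 31 + 30 + 25 = 793.

793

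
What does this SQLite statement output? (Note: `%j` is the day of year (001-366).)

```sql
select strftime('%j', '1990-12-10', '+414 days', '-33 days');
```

First apply '+414 days', '-33 days': 1990-12-10 → 1991-12-26.
Day-of-year for 1991-12-26: days since 1991-01-01 inclusive = 360, zero-padded to 360.

360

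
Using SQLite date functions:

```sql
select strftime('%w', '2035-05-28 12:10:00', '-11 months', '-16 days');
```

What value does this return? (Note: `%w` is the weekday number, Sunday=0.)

1

First apply '-11 months', '-16 days': 2035-05-28 12:10:00 → 2034-06-12 12:10:00.
2034-06-12 is a Monday; with Sunday=0 that is 1.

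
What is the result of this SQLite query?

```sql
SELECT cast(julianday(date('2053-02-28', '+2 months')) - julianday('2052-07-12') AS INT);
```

Adding +2 months to 2053-02-28 gives 2053-04-28.
19 days remain in July 2052 after the 12th (31 − 12).
Full months from August 2052 through March 2053 contribute their day counts.
Then 28 days into April 2053.
Total: 19 + 31 + 30 + 31 + 30 + 31 + 31 + 28 + 31 + 28 = 290.

290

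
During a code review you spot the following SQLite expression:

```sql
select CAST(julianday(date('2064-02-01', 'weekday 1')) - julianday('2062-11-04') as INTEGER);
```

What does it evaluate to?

457

`weekday 1` advances to the next Monday; 2064-02-01 is a Friday, so it moves forward to 2064-02-04.
26 days remain in November 2062 after the 4th (30 − 4).
Full months from December 2062 through January 2064 contribute their day counts.
Then 4 days into February 2064.
Total: 26 + 31 + 31 + 28 + 31 + 30 + 31 + 30 + 31 + 31 + 30 + 31 + 30 + 31 + 31 + 4 = 457.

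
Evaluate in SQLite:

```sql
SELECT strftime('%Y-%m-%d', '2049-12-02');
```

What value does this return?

2049-12-02

`%Y-%m-%d` extracts the ISO date: 2049-12-02.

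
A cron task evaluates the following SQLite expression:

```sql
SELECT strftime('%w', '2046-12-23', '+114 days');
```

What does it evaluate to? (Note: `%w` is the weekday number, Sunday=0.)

2

First apply '+114 days': 2046-12-23 → 2047-04-16.
2047-04-16 is a Tuesday; with Sunday=0 that is 2.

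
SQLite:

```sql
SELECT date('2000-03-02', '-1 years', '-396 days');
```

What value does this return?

Adding -1 year to 2000-03-02 gives 1999-03-02.
Applying '-396 days' to 1999-03-02: counting 396 days back gives 1998-01-30.

1998-01-30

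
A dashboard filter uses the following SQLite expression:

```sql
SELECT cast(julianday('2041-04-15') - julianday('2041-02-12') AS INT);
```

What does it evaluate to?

62

16 days remain in February 2041 after the 12th (28 − 12).
March 2041: 31 days.
Then 15 days into April 2041.
Total: 16 + 31 + 15 = 62.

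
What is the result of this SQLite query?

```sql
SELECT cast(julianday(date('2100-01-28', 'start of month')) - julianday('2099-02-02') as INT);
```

`start of month` rewinds 2100-01-28 to 2100-01-01.
26 days remain in February 2099 after the 2nd (28 − 2).
Full months from March 2099 through December 2099 contribute their day counts.
Then 1 day into January 2100.
Total: 26 + 31 + 30 + 31 + 30 + 31 + 31 + 30 + 31 + 30 + 31 + 1 = 333.

333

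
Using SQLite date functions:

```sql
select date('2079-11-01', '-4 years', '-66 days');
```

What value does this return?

2075-08-27

Adding -4 years to 2079-11-01 gives 2075-11-01.
Applying '-66 days' to 2075-11-01: counting 66 days back gives 2075-08-27.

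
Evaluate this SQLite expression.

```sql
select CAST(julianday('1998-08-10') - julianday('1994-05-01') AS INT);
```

30 days remain in May 1994 after the 1st (31 − 1).
Full months from June 1994 through July 1998 contribute their day counts.
Then 10 days into August 1998.
Total: 30 + 30 + 31 + 31 + 30 + 31 + 30 + 31 + 31 + 28 + 31 + 30 + 31 + 30 + 31 + 31 + 30 + 31 + 30 + 31 + 31 + 29 + 31 + 30 + 31 + 30 + 31 + 31 + 30 + 31 + 30 + 31 + 31 + 28 + 31 + 30 + 31 + 30 + 31 + 31 + 30 + 31 + 30 + 31 + 31 + 28 + 31 + 30 + 31 + 30 + 31 + 10 = 1562.

1562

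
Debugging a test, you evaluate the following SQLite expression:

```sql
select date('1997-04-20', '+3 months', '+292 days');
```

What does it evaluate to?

Adding +3 months to 1997-04-20 gives 1997-07-20.
Applying '+292 days' to 1997-07-20: counting 292 days forward gives 1998-05-08.

1998-05-08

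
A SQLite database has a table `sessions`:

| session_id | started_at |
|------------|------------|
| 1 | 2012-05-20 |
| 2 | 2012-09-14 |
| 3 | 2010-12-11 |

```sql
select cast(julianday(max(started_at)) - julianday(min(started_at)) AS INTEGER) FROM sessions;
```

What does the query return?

643

MIN = 2010-12-11, MAX = 2012-09-14.
20 days remain in December 2010 after the 11th (31 − 11).
Full months from January 2011 through August 2012 contribute their day counts.
Then 14 days into September 2012.
Total: 20 + 31 + 28 + 31 + 30 + 31 + 30 + 31 + 31 + 30 + 31 + 30 + 31 + 31 + 29 + 31 + 30 + 31 + 30 + 31 + 31 + 14 = 643.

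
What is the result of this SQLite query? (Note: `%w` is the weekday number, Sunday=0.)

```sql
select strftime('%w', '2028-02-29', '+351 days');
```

First apply '+351 days': 2028-02-29 → 2029-02-14.
2029-02-14 is a Wednesday; with Sunday=0 that is 3.

3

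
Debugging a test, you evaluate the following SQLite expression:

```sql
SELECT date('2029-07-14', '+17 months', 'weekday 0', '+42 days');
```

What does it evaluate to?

Adding +17 months to 2029-07-14 gives 2030-12-14.
`weekday 0` advances to the next Sunday; 2030-12-14 is a Saturday, so it moves forward to 2030-12-15.
Applying '+42 days' to 2030-12-15: counting 42 days forward gives 2031-01-26.

2031-01-26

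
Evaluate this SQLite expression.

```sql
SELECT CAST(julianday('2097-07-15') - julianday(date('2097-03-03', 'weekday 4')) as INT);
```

130

`weekday 4` advances to the next Thursday; 2097-03-03 is a Sunday, so it moves forward to 2097-03-07.
24 days remain in March 2097 after the 7th (31 − 7).
April 2097: 30 days.
May 2097: 31 days.
June 2097: 30 days.
Then 15 days into July 2097.
Total: 24 + 30 + 31 + 30 + 15 = 130.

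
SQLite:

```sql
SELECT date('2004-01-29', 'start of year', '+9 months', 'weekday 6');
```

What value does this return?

`start of year` rewinds 2004-01-29 to 2004-01-01.
Adding +9 months to 2004-01-01 gives 2004-10-01.
`weekday 6` advances to the next Saturday; 2004-10-01 is a Friday, so it moves forward to 2004-10-02.

2004-10-02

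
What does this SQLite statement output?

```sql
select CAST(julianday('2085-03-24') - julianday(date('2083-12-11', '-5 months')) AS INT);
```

Adding -5 months to 2083-12-11 gives 2083-07-11.
20 days remain in July 2083 after the 11th (31 − 11).
Full months from August 2083 through February 2085 contribute their day counts.
Then 24 days into March 2085.
Total: 20 + 31 + 30 + 31 + 30 + 31 + 31 + 29 + 31 + 30 + 31 + 30 + 31 + 31 + 30 + 31 + 30 + 31 + 31 + 28 + 24 = 622.

622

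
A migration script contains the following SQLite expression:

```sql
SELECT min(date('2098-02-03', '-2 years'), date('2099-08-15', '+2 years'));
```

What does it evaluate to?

2096-02-03

date('2098-02-03', '-2 years') → 2096-02-03.
date('2099-08-15', '+2 years') → 2101-08-15.
Earlier of the two is 2096-02-03.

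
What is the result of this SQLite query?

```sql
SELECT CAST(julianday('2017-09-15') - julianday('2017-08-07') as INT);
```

24 days remain in August 2017 after the 7th (31 − 7).
Then 15 days into September 2017.
Total: 24 + 15 = 39.

39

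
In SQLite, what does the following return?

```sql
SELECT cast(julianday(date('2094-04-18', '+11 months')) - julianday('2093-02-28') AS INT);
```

Adding +11 months to 2094-04-18 gives 2095-03-18.
0 days remain in February 2093 after the 28th (28 − 28).
Full months from March 2093 through February 2095 contribute their day counts.
Then 18 days into March 2095.
Total: 0 + 31 + 30 + 31 + 30 + 31 + 31 + 30 + 31 + 30 + 31 + 31 + 28 + 31 + 30 + 31 + 30 + 31 + 31 + 30 + 31 + 30 + 31 + 31 + 28 + 18 = 748.

748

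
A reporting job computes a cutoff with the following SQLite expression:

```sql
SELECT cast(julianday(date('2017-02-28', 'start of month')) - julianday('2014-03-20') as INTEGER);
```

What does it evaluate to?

`start of month` rewinds 2017-02-28 to 2017-02-01.
11 days remain in March 2014 after the 20th (31 − 20).
Full months from April 2014 through January 2017 contribute their day counts.
Then 1 day into February 2017.
Total: 11 + 30 + 31 + 30 + 31 + 31 + 30 + 31 + 30 + 31 + 31 + 28 + 31 + 30 + 31 + 30 + 31 + 31 + 30 + 31 + 30 + 31 + 31 + 29 + 31 + 30 + 31 + 30 + 31 + 31 + 30 + 31 + 30 + 31 + 31 + 1 = 1049.

1049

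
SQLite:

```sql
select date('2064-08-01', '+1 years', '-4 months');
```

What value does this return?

Adding +1 year to 2064-08-01 gives 2065-08-01.
Adding -4 months to 2065-08-01 gives 2065-04-01.

2065-04-01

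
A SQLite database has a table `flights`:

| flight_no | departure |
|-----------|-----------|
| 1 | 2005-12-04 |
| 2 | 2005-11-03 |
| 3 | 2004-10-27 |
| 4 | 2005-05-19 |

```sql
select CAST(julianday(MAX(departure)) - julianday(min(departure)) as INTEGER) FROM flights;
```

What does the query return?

MIN = 2004-10-27, MAX = 2005-12-04.
4 days remain in October 2004 after the 27th (31 − 27).
Full months from November 2004 through November 2005 contribute their day counts.
Then 4 days into December 2005.
Total: 4 + 30 + 31 + 31 + 28 + 31 + 30 + 31 + 30 + 31 + 31 + 30 + 31 + 30 + 4 = 403.

403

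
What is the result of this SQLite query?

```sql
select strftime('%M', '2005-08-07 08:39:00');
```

`%M` extracts the 2-digit minute: 39.

39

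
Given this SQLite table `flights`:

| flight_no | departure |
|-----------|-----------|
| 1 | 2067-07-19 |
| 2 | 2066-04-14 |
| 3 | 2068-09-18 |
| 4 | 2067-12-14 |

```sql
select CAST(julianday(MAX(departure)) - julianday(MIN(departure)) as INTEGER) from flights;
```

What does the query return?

888

MIN = 2066-04-14, MAX = 2068-09-18.
16 days remain in April 2066 after the 14th (30 − 14).
Full months from May 2066 through August 2068 contribute their day counts.
Then 18 days into September 2068.
Total: 16 + 31 + 30 + 31 + 31 + 30 + 31 + 30 + 31 + 31 + 28 + 31 + 30 + 31 + 30 + 31 + 31 + 30 + 31 + 30 + 31 + 31 + 29 + 31 + 30 + 31 + 30 + 31 + 31 + 18 = 888.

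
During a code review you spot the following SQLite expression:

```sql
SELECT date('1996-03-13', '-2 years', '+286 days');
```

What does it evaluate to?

1994-12-24

Adding -2 years to 1996-03-13 gives 1994-03-13.
Applying '+286 days' to 1994-03-13: counting 286 days forward gives 1994-12-24.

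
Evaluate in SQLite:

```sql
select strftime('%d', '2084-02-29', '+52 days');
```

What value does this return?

21

First apply '+52 days': 2084-02-29 → 2084-04-21.
`%d` extracts the 2-digit day of month: 21.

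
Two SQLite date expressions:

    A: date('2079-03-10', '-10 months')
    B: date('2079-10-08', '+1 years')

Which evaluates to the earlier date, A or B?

A = 2078-05-10.
B = 2080-10-08.
A is earlier.

A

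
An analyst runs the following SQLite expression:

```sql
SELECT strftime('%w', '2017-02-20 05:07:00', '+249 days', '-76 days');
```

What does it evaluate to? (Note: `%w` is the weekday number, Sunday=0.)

First apply '+249 days', '-76 days': 2017-02-20 05:07:00 → 2017-08-12 05:07:00.
2017-08-12 is a Saturday; with Sunday=0 that is 6.

6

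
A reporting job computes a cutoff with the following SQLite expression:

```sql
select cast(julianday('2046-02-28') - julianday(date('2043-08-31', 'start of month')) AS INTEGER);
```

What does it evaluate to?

942

`start of month` rewinds 2043-08-31 to 2043-08-01.
30 days remain in August 2043 after the 1st (31 − 1).
Full months from September 2043 through January 2046 contribute their day counts.
Then 28 days into February 2046.
Total: 30 + 30 + 31 + 30 + 31 + 31 + 29 + 31 + 30 + 31 + 30 + 31 + 31 + 30 + 31 + 30 + 31 + 31 + 28 + 31 + 30 + 31 + 30 + 31 + 31 + 30 + 31 + 30 + 31 + 31 + 28 = 942.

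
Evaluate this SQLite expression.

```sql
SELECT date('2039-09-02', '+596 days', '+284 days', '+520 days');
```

Applying '+596 days' to 2039-09-02: counting 596 days forward gives 2041-04-20.
Applying '+284 days' to 2041-04-20: counting 284 days forward gives 2042-01-29.
Applying '+520 days' to 2042-01-29: counting 520 days forward gives 2043-07-03.

2043-07-03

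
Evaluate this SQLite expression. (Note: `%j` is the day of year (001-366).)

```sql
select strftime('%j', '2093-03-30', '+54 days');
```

First apply '+54 days': 2093-03-30 → 2093-05-23.
Day-of-year for 2093-05-23: days since 2093-01-01 inclusive = 143, zero-padded to 143.

143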